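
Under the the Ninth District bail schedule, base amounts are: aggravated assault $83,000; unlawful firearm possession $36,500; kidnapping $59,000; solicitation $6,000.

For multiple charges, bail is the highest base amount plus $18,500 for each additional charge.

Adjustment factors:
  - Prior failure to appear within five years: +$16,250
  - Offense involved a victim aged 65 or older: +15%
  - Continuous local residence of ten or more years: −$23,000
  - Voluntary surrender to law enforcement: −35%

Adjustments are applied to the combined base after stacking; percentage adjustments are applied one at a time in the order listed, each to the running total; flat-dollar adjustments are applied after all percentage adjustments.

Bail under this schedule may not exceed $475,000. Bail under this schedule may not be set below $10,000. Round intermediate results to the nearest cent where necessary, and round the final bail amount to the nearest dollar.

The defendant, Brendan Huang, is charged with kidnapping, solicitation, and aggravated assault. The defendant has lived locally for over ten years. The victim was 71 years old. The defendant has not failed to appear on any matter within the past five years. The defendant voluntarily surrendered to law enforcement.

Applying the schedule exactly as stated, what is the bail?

Base amounts from the schedule: kidnapping $59,000; solicitation $6,000; aggravated assault $83,000.
Stacking rule: highest base plus $18,500 per additional charge. Highest is aggravated assault at $83,000; 2 additional charges → +$37,000. Combined base = $120,000.
Offense involved a victim aged 65 or older (+15%): $120,000 × 1.15 = $138,000.
Voluntary surrender to law enforcement (−35%): $138,000 × 0.65 = $89,700.
Continuous local residence of ten or more years (−$23,000 flat): $89,700 − $23,000 = $66,700.
$66,700 is within the $475,000 maximum.
$66,700 is at or above the $10,000 minimum.

$66,700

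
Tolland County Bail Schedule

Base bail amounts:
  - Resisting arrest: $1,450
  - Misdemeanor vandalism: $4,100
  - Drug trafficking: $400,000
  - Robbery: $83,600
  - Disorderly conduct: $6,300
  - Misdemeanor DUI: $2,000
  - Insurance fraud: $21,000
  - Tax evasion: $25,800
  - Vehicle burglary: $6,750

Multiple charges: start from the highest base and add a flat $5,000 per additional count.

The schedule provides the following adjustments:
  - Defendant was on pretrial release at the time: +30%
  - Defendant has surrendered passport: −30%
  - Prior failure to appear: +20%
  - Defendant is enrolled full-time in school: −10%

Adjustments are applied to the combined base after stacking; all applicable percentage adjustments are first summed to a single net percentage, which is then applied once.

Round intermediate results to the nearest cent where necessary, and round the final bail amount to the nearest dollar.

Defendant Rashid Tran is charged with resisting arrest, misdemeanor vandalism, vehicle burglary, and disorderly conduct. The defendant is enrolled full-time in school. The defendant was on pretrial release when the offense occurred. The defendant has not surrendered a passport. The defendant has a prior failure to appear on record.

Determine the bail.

$30,450

Base amounts from the schedule: resisting arrest $1,450; misdemeanor vandalism $4,100; vehicle burglary $6,750; disorderly conduct $6,300.
Stacking rule: highest base plus $5,000 per additional charge. Highest is vehicle burglary at $6,750; 3 additional charges → +$15,000. Combined base = $21,750.
Net percentage adjustment: +30% +20% −10% = +40%. $21,750 × 1.4 = $30,450.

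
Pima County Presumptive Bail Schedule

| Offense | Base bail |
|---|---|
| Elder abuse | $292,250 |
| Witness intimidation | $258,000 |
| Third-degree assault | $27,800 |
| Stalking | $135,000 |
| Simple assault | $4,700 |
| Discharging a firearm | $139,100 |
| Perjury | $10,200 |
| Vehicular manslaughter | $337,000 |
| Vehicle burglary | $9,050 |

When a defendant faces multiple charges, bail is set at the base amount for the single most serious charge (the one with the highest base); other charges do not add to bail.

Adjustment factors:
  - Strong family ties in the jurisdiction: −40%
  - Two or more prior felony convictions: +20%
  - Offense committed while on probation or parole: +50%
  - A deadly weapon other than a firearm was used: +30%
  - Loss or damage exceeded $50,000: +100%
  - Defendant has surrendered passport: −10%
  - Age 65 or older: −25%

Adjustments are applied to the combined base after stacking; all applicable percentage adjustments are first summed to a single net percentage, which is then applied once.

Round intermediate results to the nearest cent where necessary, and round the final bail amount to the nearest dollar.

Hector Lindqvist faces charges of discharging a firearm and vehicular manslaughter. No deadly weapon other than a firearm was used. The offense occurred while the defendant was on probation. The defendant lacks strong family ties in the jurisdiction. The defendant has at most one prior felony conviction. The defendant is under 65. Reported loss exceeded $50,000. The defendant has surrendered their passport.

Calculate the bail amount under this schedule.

Base amounts from the schedule: discharging a firearm $139,100; vehicular manslaughter $337,000.
Stacking rule: use the highest base only. Highest is vehicular manslaughter at $337,000. Combined base = $337,000.
Net percentage adjustment: +50% +100% −10% = +140%. $337,000 × 2.4 = $808,800.

$808,800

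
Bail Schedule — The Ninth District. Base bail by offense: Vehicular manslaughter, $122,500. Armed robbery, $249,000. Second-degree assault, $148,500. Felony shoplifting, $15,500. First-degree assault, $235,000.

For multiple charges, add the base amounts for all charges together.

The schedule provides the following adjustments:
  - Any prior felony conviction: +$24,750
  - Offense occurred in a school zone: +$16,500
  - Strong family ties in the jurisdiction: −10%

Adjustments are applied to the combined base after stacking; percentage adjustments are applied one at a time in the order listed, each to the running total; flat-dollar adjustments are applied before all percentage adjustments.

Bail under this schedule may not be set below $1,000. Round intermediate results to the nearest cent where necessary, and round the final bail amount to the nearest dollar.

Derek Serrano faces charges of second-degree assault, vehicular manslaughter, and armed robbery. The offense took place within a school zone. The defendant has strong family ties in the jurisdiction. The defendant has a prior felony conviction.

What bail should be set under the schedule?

$505,125

Base amounts from the schedule: second-degree assault $148,500; vehicular manslaughter $122,500; armed robbery $249,000.
Stacking rule: sum of all bases. $148,500 + $122,500 + $249,000 = $520,000.
Any prior felony conviction (+$24,750 flat): $520,000 + $24,750 = $544,750.
Offense occurred in a school zone (+$16,500 flat): $544,750 + $16,500 = $561,250.
Strong family ties in the jurisdiction (−10%): $561,250 × 0.9 = $505,125.
$505,125 is at or above the $1,000 minimum.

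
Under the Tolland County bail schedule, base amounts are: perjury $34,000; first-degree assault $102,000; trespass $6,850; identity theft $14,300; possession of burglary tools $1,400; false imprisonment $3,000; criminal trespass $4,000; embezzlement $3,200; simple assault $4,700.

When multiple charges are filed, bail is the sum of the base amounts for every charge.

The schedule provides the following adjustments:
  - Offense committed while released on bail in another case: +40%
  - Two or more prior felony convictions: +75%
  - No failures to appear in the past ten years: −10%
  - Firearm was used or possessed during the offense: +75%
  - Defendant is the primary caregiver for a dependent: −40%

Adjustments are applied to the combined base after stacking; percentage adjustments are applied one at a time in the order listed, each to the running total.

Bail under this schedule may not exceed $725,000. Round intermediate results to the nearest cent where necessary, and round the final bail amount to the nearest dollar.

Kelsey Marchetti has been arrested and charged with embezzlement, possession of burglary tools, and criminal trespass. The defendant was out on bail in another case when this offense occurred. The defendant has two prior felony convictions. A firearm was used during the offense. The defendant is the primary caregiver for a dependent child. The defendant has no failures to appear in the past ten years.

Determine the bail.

$19,911

Base amounts from the schedule: embezzlement $3,200; possession of burglary tools $1,400; criminal trespass $4,000.
Stacking rule: sum of all bases. $3,200 + $1,400 + $4,000 = $8,600.
Offense committed while released on bail in another case (+40%): $8,600 × 1.4 = $12,040.
Two or more prior felony convictions (+75%): $12,040 × 1.75 = $21,070.
No failures to appear in the past ten years (−10%): $21,070 × 0.9 = $18,963.
Firearm was used or possessed during the offense (+75%): $18,963 × 1.75 = $33,185.25.
Defendant is the primary caregiver for a dependent (−40%): $33,185.25 × 0.6 = $19,911.15.
$19,911.15 is within the $725,000 maximum.
Rounded to the nearest dollar: $19,911.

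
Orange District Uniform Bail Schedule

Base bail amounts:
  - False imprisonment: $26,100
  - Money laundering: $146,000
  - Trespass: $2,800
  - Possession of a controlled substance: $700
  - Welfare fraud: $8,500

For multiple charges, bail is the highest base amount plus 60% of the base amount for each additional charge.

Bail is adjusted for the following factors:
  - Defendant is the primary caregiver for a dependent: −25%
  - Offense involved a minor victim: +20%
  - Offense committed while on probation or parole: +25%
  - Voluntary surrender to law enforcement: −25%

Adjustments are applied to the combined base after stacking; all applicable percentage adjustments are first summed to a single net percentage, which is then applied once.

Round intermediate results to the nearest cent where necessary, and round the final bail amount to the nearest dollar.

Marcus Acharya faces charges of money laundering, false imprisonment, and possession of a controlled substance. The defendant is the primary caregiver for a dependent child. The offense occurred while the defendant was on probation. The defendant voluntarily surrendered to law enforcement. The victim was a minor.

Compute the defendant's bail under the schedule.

Base amounts from the schedule: money laundering $146,000; false imprisonment $26,100; possession of a controlled substance $700.
Stacking rule: highest base plus 60% of each additional charge. Highest is money laundering at $146,000. Additional: $26,100 × 60% = $15,660; $700 × 60% = $420. Combined base = $146,000 + $16,080 = $162,080.
Net percentage adjustment: −25% +20% +25% −25% = −5%. $162,080 × 0.95 = $153,976.

$153,976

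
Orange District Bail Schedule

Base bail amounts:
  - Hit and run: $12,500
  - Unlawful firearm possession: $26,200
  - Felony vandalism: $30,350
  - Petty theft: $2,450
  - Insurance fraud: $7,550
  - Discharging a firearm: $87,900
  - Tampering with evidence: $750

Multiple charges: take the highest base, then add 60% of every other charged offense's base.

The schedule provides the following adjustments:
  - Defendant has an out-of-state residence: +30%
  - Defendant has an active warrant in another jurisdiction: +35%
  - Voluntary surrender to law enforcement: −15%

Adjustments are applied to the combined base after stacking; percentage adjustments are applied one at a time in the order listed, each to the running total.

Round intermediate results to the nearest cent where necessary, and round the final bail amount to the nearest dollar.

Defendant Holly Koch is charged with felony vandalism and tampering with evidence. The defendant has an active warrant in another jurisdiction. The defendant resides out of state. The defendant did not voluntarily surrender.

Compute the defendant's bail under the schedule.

$54,054

Base amounts from the schedule: felony vandalism $30,350; tampering with evidence $750.
Stacking rule: highest base plus 60% of each additional charge. Highest is felony vandalism at $30,350. Additional: $750 × 60% = $450. Combined base = $30,350 + $450 = $30,800.
Defendant has an out-of-state residence (+30%): $30,800 × 1.3 = $40,040.
Defendant has an active warrant in another jurisdiction (+35%): $40,040 × 1.35 = $54,054.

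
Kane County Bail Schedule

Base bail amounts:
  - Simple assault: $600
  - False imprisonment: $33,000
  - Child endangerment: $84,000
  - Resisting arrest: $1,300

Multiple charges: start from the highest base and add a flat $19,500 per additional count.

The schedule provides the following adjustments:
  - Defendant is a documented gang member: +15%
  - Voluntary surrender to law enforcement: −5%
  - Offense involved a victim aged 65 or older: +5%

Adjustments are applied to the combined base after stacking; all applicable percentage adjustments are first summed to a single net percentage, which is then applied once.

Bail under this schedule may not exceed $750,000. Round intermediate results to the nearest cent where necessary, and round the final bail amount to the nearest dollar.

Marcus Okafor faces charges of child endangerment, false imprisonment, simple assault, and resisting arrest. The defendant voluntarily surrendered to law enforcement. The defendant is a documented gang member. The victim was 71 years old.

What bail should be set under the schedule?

$163,875

Base amounts from the schedule: child endangerment $84,000; false imprisonment $33,000; simple assault $600; resisting arrest $1,300.
Stacking rule: highest base plus $19,500 per additional charge. Highest is child endangerment at $84,000; 3 additional charges → +$58,500. Combined base = $142,500.
Net percentage adjustment: +15% −5% +5% = +15%. $142,500 × 1.15 = $163,875.
$163,875 is within the $750,000 maximum.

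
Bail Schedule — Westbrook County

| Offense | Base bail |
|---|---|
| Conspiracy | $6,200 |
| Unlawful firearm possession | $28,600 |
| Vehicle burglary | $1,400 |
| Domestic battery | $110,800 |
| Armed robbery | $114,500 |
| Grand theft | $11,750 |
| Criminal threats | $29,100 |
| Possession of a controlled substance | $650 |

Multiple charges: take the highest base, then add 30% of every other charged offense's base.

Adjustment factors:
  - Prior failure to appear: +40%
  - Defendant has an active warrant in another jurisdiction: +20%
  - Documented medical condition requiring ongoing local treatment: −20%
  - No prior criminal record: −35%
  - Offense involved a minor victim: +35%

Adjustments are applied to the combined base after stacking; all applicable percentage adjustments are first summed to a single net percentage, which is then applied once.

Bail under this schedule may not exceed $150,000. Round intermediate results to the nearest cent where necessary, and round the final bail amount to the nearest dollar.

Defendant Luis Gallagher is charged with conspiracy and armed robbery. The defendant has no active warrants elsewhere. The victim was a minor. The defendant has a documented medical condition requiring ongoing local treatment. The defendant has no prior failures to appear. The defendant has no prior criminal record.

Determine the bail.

$93,088

Base amounts from the schedule: conspiracy $6,200; armed robbery $114,500.
Stacking rule: highest base plus 30% of each additional charge. Highest is armed robbery at $114,500. Additional: $6,200 × 30% = $1,860. Combined base = $114,500 + $1,860 = $116,360.
Net percentage adjustment: −20% −35% +35% = −20%. $116,360 × 0.8 = $93,088.
$93,088 is within the $150,000 maximum.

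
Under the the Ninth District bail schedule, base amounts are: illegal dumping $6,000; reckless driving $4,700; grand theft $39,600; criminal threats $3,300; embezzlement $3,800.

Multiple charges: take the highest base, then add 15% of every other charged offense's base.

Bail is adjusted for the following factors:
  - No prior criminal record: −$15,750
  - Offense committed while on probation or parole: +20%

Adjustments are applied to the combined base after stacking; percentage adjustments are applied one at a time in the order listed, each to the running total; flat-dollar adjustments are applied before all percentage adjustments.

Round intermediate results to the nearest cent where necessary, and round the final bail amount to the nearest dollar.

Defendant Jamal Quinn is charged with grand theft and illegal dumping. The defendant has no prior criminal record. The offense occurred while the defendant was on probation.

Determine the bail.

Base amounts from the schedule: grand theft $39,600; illegal dumping $6,000.
Stacking rule: highest base plus 15% of each additional charge. Highest is grand theft at $39,600. Additional: $6,000 × 15% = $900. Combined base = $39,600 + $900 = $40,500.
No prior criminal record (−$15,750 flat): $40,500 − $15,750 = $24,750.
Offense committed while on probation or parole (+20%): $24,750 × 1.2 = $29,700.

$29,700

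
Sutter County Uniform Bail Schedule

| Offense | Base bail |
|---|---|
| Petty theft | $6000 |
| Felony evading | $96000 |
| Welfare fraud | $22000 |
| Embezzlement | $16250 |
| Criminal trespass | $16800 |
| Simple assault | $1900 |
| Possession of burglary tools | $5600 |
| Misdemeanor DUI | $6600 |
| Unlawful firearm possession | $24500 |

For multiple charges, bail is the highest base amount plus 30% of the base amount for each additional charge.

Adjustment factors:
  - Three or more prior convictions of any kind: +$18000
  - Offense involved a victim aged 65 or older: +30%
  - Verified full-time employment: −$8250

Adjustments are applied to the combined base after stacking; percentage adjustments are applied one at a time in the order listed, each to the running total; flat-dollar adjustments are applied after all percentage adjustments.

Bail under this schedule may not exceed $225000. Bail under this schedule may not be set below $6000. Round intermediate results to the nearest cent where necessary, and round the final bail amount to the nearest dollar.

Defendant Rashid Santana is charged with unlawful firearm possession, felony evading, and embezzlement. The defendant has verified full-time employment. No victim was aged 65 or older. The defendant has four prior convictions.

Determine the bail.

Base amounts from the schedule: unlawful firearm possession $24500; felony evading $96000; embezzlement $16250.
Stacking rule: highest base plus 30% of each additional charge. Highest is felony evading at $96000. Additional: $24500 × 30% = $7350; $16250 × 30% = $4875. Combined base = $96000 + $12225 = $108225.
Three or more prior convictions of any kind (+$18000 flat): $108225 + $18000 = $126225.
Verified full-time employment (−$8250 flat): $126225 − $8250 = $117975.
$117975 is within the $225000 maximum.
$117975 is at or above the $6000 minimum.

$117975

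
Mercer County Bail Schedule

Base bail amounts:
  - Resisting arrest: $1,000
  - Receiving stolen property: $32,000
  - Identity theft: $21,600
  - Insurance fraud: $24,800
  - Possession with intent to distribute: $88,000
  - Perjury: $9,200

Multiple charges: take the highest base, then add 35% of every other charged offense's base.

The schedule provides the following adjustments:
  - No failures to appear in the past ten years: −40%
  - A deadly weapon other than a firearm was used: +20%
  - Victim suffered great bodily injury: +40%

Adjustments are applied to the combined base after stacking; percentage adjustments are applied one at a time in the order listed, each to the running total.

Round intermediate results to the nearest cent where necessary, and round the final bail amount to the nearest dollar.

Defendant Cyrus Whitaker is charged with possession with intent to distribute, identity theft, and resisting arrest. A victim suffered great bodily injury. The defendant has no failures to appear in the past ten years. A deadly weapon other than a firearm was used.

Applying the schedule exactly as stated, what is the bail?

Base amounts from the schedule: possession with intent to distribute $88,000; identity theft $21,600; resisting arrest $1,000.
Stacking rule: highest base plus 35% of each additional charge. Highest is possession with intent to distribute at $88,000. Additional: $21,600 × 35% = $7,560; $1,000 × 35% = $350. Combined base = $88,000 + $7,910 = $95,910.
No failures to appear in the past ten years (−40%): $95,910 × 0.6 = $57,546.
A deadly weapon other than a firearm was used (+20%): $57,546 × 1.2 = $69,055.20.
Victim suffered great bodily injury (+40%): $69,055.20 × 1.4 = $96,677.28.
Rounded to the nearest dollar: $96,677.

$96,677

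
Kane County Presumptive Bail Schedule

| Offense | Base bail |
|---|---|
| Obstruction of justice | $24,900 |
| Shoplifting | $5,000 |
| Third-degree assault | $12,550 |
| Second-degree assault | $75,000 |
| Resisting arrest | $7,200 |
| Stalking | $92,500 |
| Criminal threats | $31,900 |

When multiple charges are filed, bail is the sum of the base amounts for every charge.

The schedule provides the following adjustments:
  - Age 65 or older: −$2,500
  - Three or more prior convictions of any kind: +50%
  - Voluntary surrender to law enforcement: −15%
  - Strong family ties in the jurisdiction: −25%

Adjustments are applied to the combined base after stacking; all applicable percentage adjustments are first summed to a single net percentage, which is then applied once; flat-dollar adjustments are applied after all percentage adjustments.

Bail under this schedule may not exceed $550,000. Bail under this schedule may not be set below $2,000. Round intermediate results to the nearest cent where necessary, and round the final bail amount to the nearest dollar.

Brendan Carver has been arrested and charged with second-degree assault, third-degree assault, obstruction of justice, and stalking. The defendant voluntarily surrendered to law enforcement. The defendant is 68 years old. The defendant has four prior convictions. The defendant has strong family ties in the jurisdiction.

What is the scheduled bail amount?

$222,945

Base amounts from the schedule: second-degree assault $75,000; third-degree assault $12,550; obstruction of justice $24,900; stalking $92,500.
Stacking rule: sum of all bases. $75,000 + $12,550 + $24,900 + $92,500 = $204,950.
Net percentage adjustment: +50% −15% −25% = +10%. $204,950 × 1.1 = $225,445.
Age 65 or older (−$2,500 flat): $225,445 − $2,500 = $222,945.
$222,945 is within the $550,000 maximum.
$222,945 is at or above the $2,000 minimum.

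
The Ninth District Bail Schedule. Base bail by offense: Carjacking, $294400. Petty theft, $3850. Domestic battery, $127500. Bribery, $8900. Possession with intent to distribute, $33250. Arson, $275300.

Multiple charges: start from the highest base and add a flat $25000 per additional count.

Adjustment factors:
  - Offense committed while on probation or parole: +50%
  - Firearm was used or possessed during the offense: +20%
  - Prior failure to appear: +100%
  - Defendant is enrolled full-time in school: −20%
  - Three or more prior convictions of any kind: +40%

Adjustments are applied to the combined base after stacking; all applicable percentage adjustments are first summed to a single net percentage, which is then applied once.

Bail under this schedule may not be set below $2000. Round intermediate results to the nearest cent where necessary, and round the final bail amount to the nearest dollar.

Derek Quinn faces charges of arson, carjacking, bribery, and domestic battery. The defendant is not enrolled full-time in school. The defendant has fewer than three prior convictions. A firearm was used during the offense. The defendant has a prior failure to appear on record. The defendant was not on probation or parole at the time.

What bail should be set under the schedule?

Base amounts from the schedule: arson $275300; carjacking $294400; bribery $8900; domestic battery $127500.
Stacking rule: highest base plus $25000 per additional charge. Highest is carjacking at $294400; 3 additional charges → +$75000. Combined base = $369400.
Net percentage adjustment: +20% +100% = +120%. $369400 × 2.2 = $812680.
$812680 is at or above the $2000 minimum.

$812680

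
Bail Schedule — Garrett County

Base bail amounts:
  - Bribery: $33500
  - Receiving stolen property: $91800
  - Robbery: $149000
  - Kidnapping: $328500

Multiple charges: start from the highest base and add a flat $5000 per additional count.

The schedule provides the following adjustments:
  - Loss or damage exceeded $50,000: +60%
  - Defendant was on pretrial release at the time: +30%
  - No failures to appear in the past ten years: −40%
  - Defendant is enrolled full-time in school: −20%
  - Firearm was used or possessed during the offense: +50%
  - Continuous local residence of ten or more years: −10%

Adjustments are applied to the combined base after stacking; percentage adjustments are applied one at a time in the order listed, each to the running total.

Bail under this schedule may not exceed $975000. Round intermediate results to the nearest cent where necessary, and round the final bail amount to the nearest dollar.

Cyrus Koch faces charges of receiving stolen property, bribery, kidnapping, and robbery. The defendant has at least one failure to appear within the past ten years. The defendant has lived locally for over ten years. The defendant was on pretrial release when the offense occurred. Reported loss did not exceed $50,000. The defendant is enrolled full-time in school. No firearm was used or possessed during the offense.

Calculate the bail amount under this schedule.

$321516

Base amounts from the schedule: receiving stolen property $91800; bribery $33500; kidnapping $328500; robbery $149000.
Stacking rule: highest base plus $5000 per additional charge. Highest is kidnapping at $328500; 3 additional charges → +$15000. Combined base = $343500.
Defendant was on pretrial release at the time (+30%): $343500 × 1.3 = $446550.
Defendant is enrolled full-time in school (−20%): $446550 × 0.8 = $357240.
Continuous local residence of ten or more years (−10%): $357240 × 0.9 = $321516.
$321516 is within the $975000 maximum.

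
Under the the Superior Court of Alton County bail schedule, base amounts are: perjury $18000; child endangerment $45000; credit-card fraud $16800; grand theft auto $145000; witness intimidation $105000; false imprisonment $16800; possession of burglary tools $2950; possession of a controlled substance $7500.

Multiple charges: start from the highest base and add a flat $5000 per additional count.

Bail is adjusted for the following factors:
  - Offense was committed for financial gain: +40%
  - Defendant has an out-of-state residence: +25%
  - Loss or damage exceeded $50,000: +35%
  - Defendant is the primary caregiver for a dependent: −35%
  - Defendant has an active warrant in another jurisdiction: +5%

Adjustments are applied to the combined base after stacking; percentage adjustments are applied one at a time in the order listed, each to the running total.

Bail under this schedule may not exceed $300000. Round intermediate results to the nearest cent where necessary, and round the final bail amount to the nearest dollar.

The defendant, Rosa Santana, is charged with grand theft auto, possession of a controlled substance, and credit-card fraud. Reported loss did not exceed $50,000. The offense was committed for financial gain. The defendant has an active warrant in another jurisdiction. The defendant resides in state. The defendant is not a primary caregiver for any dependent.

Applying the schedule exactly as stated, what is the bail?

$227850

Base amounts from the schedule: grand theft auto $145000; possession of a controlled substance $7500; credit-card fraud $16800.
Stacking rule: highest base plus $5000 per additional charge. Highest is grand theft auto at $145000; 2 additional charges → +$10000. Combined base = $155000.
Offense was committed for financial gain (+40%): $155000 × 1.4 = $217000.
Defendant has an active warrant in another jurisdiction (+5%): $217000 × 1.05 = $227850.
$227850 is within the $300000 maximum.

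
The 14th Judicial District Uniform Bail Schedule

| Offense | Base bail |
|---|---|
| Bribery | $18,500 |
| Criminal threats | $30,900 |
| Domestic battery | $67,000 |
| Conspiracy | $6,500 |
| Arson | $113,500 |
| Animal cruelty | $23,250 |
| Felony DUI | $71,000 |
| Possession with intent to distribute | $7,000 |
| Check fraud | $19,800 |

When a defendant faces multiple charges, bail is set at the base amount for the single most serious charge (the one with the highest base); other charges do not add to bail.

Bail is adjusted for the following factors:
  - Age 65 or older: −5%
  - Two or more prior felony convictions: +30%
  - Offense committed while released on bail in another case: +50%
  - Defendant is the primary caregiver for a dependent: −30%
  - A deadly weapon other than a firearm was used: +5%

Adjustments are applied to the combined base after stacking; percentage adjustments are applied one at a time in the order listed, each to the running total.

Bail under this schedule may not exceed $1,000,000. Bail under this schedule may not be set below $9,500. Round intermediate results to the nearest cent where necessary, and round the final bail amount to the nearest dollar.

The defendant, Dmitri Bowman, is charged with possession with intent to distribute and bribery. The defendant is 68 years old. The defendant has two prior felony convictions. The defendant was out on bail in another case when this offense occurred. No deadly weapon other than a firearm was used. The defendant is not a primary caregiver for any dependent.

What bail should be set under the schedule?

Base amounts from the schedule: possession with intent to distribute $7,000; bribery $18,500.
Stacking rule: use the highest base only. Highest is bribery at $18,500. Combined base = $18,500.
Age 65 or older (−5%): $18,500 × 0.95 = $17,575.
Two or more prior felony convictions (+30%): $17,575 × 1.3 = $22,847.50.
Offense committed while released on bail in another case (+50%): $22,847.50 × 1.5 = $34,271.25.
$34,271.25 is within the $1,000,000 maximum.
$34,271.25 is at or above the $9,500 minimum.
Rounded to the nearest dollar: $34,271.

$34,271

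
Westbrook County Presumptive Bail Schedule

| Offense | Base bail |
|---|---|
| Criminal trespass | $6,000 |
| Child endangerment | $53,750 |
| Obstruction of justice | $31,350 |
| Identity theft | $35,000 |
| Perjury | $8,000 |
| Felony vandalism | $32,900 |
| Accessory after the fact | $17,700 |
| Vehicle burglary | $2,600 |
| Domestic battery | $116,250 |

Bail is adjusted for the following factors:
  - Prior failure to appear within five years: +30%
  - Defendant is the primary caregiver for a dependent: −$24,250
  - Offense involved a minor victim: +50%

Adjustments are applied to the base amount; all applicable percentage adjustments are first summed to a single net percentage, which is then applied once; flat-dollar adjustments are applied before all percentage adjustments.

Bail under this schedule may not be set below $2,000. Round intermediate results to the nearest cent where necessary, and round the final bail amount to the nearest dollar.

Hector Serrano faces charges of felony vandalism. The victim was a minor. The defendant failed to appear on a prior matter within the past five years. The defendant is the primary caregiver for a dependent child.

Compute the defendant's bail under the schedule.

Base amounts from the schedule: felony vandalism $32,900.
Single charge. Combined base = $32,900.
Defendant is the primary caregiver for a dependent (−$24,250 flat): $32,900 − $24,250 = $8,650.
Net percentage adjustment: +30% +50% = +80%. $8,650 × 1.8 = $15,570.
$15,570 is at or above the $2,000 minimum.

$15,570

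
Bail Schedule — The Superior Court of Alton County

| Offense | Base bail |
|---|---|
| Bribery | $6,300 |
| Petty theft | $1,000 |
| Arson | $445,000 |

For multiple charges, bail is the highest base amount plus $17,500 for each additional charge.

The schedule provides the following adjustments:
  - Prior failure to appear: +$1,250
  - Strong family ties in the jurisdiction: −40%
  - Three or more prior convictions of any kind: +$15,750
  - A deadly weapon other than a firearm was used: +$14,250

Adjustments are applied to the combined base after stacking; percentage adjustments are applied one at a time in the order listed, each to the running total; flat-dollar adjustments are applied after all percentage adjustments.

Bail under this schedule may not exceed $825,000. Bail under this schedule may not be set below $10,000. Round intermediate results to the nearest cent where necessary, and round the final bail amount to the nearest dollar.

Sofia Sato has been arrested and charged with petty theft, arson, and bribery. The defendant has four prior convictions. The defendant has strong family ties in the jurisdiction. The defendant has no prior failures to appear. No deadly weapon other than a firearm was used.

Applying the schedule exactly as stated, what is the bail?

Base amounts from the schedule: petty theft $1,000; arson $445,000; bribery $6,300.
Stacking rule: highest base plus $17,500 per additional charge. Highest is arson at $445,000; 2 additional charges → +$35,000. Combined base = $480,000.
Strong family ties in the jurisdiction (−40%): $480,000 × 0.6 = $288,000.
Three or more prior convictions of any kind (+$15,750 flat): $288,000 + $15,750 = $303,750.
$303,750 is within the $825,000 maximum.
$303,750 is at or above the $10,000 minimum.

$303,750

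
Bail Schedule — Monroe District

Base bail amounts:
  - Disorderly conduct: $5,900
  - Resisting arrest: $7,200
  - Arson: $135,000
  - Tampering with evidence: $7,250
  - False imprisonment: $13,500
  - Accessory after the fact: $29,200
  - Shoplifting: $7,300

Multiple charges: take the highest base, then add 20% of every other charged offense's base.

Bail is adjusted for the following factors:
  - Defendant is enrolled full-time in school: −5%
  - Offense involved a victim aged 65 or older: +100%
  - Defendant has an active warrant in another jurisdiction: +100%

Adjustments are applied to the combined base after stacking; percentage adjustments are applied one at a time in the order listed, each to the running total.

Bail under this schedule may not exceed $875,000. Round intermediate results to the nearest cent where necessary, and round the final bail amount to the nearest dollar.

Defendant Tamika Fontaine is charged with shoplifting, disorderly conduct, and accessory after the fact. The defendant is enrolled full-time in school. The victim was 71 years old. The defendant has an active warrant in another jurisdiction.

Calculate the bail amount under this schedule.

$120,992

Base amounts from the schedule: shoplifting $7,300; disorderly conduct $5,900; accessory after the fact $29,200.
Stacking rule: highest base plus 20% of each additional charge. Highest is accessory after the fact at $29,200. Additional: $7,300 × 20% = $1,460; $5,900 × 20% = $1,180. Combined base = $29,200 + $2,640 = $31,840.
Defendant is enrolled full-time in school (−5%): $31,840 × 0.95 = $30,248.
Offense involved a victim aged 65 or older (+100%): $30,248 × 2 = $60,496.
Defendant has an active warrant in another jurisdiction (+100%): $60,496 × 2 = $120,992.
$120,992 is within the $875,000 maximum.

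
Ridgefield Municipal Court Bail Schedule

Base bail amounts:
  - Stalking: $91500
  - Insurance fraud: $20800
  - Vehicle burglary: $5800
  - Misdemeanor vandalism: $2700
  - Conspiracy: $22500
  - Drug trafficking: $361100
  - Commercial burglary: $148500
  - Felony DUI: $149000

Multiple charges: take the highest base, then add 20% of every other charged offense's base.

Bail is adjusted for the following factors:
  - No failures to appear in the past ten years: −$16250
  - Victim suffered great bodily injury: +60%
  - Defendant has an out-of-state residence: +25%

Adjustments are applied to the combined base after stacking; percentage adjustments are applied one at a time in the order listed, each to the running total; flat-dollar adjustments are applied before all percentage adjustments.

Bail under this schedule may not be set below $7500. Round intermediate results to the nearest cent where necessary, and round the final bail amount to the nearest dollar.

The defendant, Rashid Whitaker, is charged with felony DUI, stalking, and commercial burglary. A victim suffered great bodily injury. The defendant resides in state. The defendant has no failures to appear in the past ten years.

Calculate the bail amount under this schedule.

$289200

Base amounts from the schedule: felony DUI $149000; stalking $91500; commercial burglary $148500.
Stacking rule: highest base plus 20% of each additional charge. Highest is felony DUI at $149000. Additional: $91500 × 20% = $18300; $148500 × 20% = $29700. Combined base = $149000 + $48000 = $197000.
No failures to appear in the past ten years (−$16250 flat): $197000 − $16250 = $180750.
Victim suffered great bodily injury (+60%): $180750 × 1.6 = $289200.
$289200 is at or above the $7500 minimum.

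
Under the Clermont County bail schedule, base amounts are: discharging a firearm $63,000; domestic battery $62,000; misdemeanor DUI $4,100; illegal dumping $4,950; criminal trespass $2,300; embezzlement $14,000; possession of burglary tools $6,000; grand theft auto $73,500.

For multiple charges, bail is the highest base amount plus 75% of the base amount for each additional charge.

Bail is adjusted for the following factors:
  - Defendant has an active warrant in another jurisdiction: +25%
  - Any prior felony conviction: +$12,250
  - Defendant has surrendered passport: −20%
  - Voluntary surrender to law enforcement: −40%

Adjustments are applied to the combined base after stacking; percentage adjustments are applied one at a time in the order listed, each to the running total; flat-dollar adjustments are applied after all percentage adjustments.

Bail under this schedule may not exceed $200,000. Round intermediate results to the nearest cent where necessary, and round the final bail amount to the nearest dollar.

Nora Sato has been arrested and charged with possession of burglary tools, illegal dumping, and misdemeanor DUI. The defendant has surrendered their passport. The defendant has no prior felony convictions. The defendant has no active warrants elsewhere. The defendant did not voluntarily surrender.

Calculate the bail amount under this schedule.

$10,230

Base amounts from the schedule: possession of burglary tools $6,000; illegal dumping $4,950; misdemeanor DUI $4,100.
Stacking rule: highest base plus 75% of each additional charge. Highest is possession of burglary tools at $6,000. Additional: $4,950 × 75% = $3,712.50; $4,100 × 75% = $3,075. Combined base = $6,000 + $6,787.50 = $12,787.50.
Defendant has surrendered passport (−20%): $12,787.50 × 0.8 = $10,230.
$10,230 is within the $200,000 maximum.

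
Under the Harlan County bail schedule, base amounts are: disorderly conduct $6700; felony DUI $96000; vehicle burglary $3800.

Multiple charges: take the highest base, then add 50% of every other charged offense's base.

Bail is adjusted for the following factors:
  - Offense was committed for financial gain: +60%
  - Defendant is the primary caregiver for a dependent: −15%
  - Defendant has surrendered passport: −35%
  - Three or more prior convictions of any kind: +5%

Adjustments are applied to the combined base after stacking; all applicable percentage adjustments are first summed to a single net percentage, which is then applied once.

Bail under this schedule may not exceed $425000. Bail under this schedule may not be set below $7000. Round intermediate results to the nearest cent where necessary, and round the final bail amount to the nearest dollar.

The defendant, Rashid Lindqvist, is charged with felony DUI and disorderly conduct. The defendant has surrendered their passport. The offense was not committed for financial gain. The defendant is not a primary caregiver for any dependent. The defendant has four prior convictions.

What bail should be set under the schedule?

Base amounts from the schedule: felony DUI $96000; disorderly conduct $6700.
Stacking rule: highest base plus 50% of each additional charge. Highest is felony DUI at $96000. Additional: $6700 × 50% = $3350. Combined base = $96000 + $3350 = $99350.
Net percentage adjustment: −35% +5% = −30%. $99350 × 0.7 = $69545.
$69545 is within the $425000 maximum.
$69545 is at or above the $7000 minimum.

$69545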